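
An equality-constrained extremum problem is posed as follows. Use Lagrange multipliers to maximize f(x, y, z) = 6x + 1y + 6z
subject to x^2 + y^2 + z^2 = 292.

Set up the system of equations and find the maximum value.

Lagrange conditions: 6 = 2*lambda*x, 1 = 2*lambda*y, 6 = 2*lambda*z
So x:6 = y:1 = z:6, i.e. x = 6t, y = 1t, z = 6t
Constraint: t^2*(6^2 + 1^2 + 6^2) = 292
  t^2 * 73 = 292  =>  t = sqrt(4)
Maximum = 6*6t + 1*1t + 6*6t = 73*sqrt(4) = 146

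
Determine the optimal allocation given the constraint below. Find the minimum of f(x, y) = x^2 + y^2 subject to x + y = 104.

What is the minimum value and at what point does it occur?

Substitute y = 104 - x into f(x,y) = x^2 + y^2:
g(x) = x^2 + (104 - x)^2 = 2x^2 - 208x + 10816
g'(x) = 4x - 208 = 0  =>  x = 52
y = 104 - 52 = 52
Minimum value = 52^2 + 52^2 = 5408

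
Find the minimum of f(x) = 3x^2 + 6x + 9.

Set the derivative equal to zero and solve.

f(x) = 3x^2 + 6x + 9
f'(x) = 6x + (6) = 0
x = -6/6 = -1
f(-1) = 6
Since f''(x) = 6 > 0, this is a minimum.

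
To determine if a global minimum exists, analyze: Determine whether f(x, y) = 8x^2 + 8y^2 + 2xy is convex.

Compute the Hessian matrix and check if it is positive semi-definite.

f(x,y) = 8x^2 + 8y^2 + 2xy
Hessian H = [[16, 2], [2, 16]]
trace(H) = 32, det(H) = 252
Eigenvalues: (32 +/- sqrt(16)) / 2 = 18, 14
Since both eigenvalues > 0, f is convex.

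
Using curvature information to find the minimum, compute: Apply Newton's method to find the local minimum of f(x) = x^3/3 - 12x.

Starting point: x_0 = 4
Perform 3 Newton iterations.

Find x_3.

f(x) = x^3/3 - 12x
f'(x) = x^2 - 12, f''(x) = 2x
Newton update: x_{n+1} = x_n - (x_n^2 - 12)/(2*x_n)
Step 1: x_0 = 4, f'=4, f''=8, x_1 = 7/2
Step 2: x_1 = 7/2, f'=1/4, f''=7, x_2 = 97/28
Step 3: x_2 = 97/28, f'=1/784, f''=97/14, x_3 = 18817/5432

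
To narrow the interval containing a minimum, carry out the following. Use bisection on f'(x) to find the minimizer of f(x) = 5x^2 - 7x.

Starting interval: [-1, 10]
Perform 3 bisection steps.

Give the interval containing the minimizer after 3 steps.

Finding critical point of f(x) = 5x^2 - 7x using bisection on f'(x) = 10x + -7.
f'(x) = 0 when x = 7/10.
Starting interval: [-1, 10]
Step 1: mid = 9/2, f'(mid) = 38, new interval = [-1, 9/2]
Step 2: mid = 7/4, f'(mid) = 21/2, new interval = [-1, 7/4]
Step 3: mid = 3/8, f'(mid) = -13/4, new interval = [3/8, 7/4]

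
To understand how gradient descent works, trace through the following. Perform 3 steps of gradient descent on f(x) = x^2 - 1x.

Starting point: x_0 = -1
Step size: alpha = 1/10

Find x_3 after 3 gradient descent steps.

f(x) = x^2 - 1x, f'(x) = 2x + (-1)
Step 1: f'(-1) = -3, x_1 = -1 - 1/10 * -3 = -7/10
Step 2: f'(-7/10) = -12/5, x_2 = -7/10 - 1/10 * -12/5 = -23/50
Step 3: f'(-23/50) = -48/25, x_3 = -23/50 - 1/10 * -48/25 = -67/250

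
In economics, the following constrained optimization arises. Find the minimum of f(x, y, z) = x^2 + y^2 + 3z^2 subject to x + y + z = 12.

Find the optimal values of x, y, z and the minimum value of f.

Using Lagrange multipliers on f = x^2 + y^2 + 3z^2 with constraint x + y + z = 12:
Conditions: 2*1*x = lambda, 2*1*y = lambda, 2*3*z = lambda
So x = lambda/2, y = lambda/2, z = lambda/6
Substituting into constraint: lambda * (7/6) = 12
lambda = 72/7
x = 36/7, y = 36/7, z = 12/7
Minimum value = 432/7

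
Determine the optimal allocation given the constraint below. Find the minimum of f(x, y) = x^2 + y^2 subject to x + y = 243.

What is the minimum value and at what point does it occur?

Substitute y = 243 - x into f(x,y) = x^2 + y^2:
g(x) = x^2 + (243 - x)^2 = 2x^2 - 486x + 59049
g'(x) = 4x - 486 = 0  =>  x = 243/2
y = 243 - 243/2 = 243/2
Minimum value = (243/2)^2 + (243/2)^2 = 59049/2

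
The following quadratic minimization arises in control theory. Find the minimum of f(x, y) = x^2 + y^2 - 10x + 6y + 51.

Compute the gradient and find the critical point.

f(x,y) = x^2 + y^2 - 10x + 6y + 51
df/dx = 2x + (-10) = 0  =>  x = 5
df/dy = 2y + (6) = 0  =>  y = -3
f(5, -3) = 1*(5)^2 + 1*(-3)^2 + -10*(5) + 6*(-3) + 51 = 17
Hessian is diagonal with entries 2, 2 > 0, so this is a minimum.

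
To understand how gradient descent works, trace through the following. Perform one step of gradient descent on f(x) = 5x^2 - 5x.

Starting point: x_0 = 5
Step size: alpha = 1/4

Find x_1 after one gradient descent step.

f(x) = 5x^2 - 5x
f'(x) = 10x - 5
f'(5) = 10*5 + (-5) = 45
x_1 = x_0 - alpha * f'(x_0) = 5 - 1/4 * 45 = -25/4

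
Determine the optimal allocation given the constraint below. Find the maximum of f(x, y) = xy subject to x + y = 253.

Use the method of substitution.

Substitute y = 253 - x into f(x,y) = xy:
g(x) = x(253 - x) = 253x - x^2
g'(x) = 253 - 2x = 0  =>  x = 253/2
y = 253 - 253/2 = 253/2
Maximum value = (253/2) * (253/2) = 64009/4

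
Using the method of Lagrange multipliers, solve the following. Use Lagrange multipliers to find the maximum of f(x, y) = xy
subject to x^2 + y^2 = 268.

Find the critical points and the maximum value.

Lagrange conditions: y = 2*lambda*x and x = 2*lambda*y
If x = 0 then y = 0, violating the constraint, so x, y != 0.
Dividing: y/x = x/y => x^2 = y^2 => y = x or y = -x
Constraint: 2x^2 = 268 => x^2 = 134 => x = +/-sqrt(134)
Critical points: (sqrt(134), sqrt(134)), (-sqrt(134), -sqrt(134)), (sqrt(134), -sqrt(134)), (-sqrt(134), sqrt(134))
  y = x:  xy = x^2 = 134  at (sqrt(134), sqrt(134)) and (-sqrt(134), -sqrt(134))
  y = -x: xy = -x^2 = -134 at (sqrt(134), -sqrt(134)) and (-sqrt(134), sqrt(134))
Maximum xy = 134 at (sqrt(134), sqrt(134)) and (-sqrt(134), -sqrt(134))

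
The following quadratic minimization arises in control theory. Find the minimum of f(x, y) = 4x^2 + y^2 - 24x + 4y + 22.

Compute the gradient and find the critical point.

f(x,y) = 4x^2 + y^2 - 24x + 4y + 22
df/dx = 8x + (-24) = 0  =>  x = 3
df/dy = 2y + (4) = 0  =>  y = -2
f(3, -2) = 4*(3)^2 + 1*(-2)^2 + -24*(3) + 4*(-2) + 22 = -18
Hessian is diagonal with entries 8, 2 > 0, so this is a minimum.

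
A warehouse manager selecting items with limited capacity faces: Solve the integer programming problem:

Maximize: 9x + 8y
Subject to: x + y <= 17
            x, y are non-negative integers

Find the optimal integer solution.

Objective: 9x + 8y, constraint: x + y <= 17
Coefficient of x is 9 >= coefficient of y is 8, so allocate the entire budget to x.
Optimal: x = 17, y = 0, value = 153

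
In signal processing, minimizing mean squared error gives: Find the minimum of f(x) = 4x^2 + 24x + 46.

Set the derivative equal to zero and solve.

f(x) = 4x^2 + 24x + 46
f'(x) = 8x + (24) = 0
x = -24/8 = -3
f(-3) = 10
Since f''(x) = 8 > 0, this is a minimum.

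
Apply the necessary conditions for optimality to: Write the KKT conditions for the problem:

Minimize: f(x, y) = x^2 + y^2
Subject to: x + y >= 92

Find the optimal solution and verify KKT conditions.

KKT conditions for min x^2 + y^2 s.t. x + y >= 92:
Stationarity: 2x = mu, 2y = mu
So x = y = mu/2.
Complementary slackness: mu*(x + y - 92) = 0
Primal feasibility: x + y >= 92; dual feasibility: mu >= 0
If mu = 0 then x = y = 0, but 0 + 0 < 92 is infeasible, so the constraint is active.
Constraint active: x + y = 2*(mu/2) = 92 => mu = 92
x = y = 46, f = 4232
Verify: stationarity 2*46 = 92 = mu; primal 46 + 46 = 92 >= 92; dual mu = 92 >= 0; complementary slackness 92*(92 - 92) = 0. All KKT conditions hold.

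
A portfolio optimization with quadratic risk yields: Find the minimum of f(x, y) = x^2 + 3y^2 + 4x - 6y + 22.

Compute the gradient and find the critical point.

f(x,y) = x^2 + 3y^2 + 4x - 6y + 22
df/dx = 2x + (4) = 0  =>  x = -2
df/dy = 6y + (-6) = 0  =>  y = 1
f(-2, 1) = 1*(-2)^2 + 3*(1)^2 + 4*(-2) + -6*(1) + 22 = 15
Hessian is diagonal with entries 2, 6 > 0, so this is a minimum.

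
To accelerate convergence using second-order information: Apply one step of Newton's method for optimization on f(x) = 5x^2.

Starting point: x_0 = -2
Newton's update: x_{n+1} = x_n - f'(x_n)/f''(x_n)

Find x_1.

f(x) = 5x^2
f'(x) = 10x + (0), f''(x) = 10
Newton step: x_1 = x_0 - f'(x_0)/f''(x_0)
f'(-2) = -20
x_1 = -2 - -20/10 = 0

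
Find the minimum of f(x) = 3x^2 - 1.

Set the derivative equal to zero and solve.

f(x) = 3x^2 - 1
f'(x) = 6x + (0) = 0
x = 0/6 = 0
f(0) = -1
Since f''(x) = 6 > 0, this is a minimum.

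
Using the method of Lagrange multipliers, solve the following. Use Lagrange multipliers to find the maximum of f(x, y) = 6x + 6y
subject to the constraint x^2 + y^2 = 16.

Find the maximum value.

Set up Lagrange conditions: grad f = lambda * grad g
  6 = 2*lambda*x
  6 = 2*lambda*y
From these: x/y = 6/6, so x = 6t, y = 6t for some t.
Substitute into constraint: (6t)^2 + (6t)^2 = 16
  t^2 * 72 = 16
  t = sqrt(16/72)
Maximum = 6*x + 6*y = (6^2 + 6^2)*t = 72 * sqrt(16/72) = sqrt(1152)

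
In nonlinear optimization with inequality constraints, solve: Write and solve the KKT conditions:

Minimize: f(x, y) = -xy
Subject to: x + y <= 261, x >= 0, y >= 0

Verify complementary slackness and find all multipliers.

Problem: min -xy s.t. x + y <= 261 (multiplier lambda), x >= 0 (mu_x), y >= 0 (mu_y)
KKT stationarity: -y + lambda - mu_x = 0, -x + lambda - mu_y = 0, with lambda, mu_x, mu_y >= 0
Complementary slackness: lambda*(x + y - 261) = 0, mu_x*x = 0, mu_y*y = 0
If lambda = 0: y = -mu_x <= 0 and x = -mu_y <= 0 force x = y = 0 with f = 0; but x = y = 261/2 is feasible with f = -68121/4 < 0, so this is not the minimum. Hence lambda > 0 and x + y = 261.
Try x > 0, y > 0 (so mu_x = mu_y = 0): y = lambda, x = lambda => x = y = lambda
x + y = 261 => 2*lambda = 261 => lambda = 261/2
x* = y* = 261/2 > 0, consistent with mu_x = mu_y = 0.
(Any feasible point with x = 0 or y = 0 has f = 0 > -68121/4, so the minimum is not on those boundaries.)
min(-xy) = -68121/4 (i.e. max xy = 68121/4)
Multipliers: lambda = 261/2, mu_x = 0, mu_y = 0
Complementary slackness: lambda*(x + y - 261) = 261/2*(261/2 + 261/2 - 261) = 0, mu_x*x = 0*261/2 = 0, mu_y*y = 0*261/2 = 0. Satisfied.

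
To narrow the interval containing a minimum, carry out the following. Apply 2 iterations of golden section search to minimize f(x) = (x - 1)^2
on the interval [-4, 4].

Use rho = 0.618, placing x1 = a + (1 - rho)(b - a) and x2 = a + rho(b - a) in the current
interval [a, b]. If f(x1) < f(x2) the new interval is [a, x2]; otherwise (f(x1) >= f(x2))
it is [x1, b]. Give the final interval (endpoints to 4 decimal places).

Golden section search for min of f(x) = (x - 1)^2 on [-4, 4].
Each step: x1 = a + (1 - rho)(b - a), x2 = a + rho(b - a); if f(x1) < f(x2) keep [a, x2], otherwise keep [x1, b].
Step 1: [-4.0000, 4.0000], x1=-0.9440 (f=3.7791), x2=0.9440 (f=0.0031); f(x1) > f(x2) => keep [-0.9440, 4.0000]
Step 2: [-0.9440, 4.0000], x1=0.9446 (f=0.0031), x2=2.1114 (f=1.2352); f(x1) < f(x2) => keep [-0.9440, 2.1114]
Final interval: [-0.9440, 2.1114]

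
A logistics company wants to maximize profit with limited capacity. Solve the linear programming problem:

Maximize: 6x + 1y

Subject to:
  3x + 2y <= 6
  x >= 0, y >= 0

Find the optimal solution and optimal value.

The feasible region has vertices at [(0, 0), (2, 0), (0, 3)].
Checking objective 6x + 1y at each vertex:
  (0, 0): 6*0 + 1*0 = 0
  (2, 0): 6*2 + 1*0 = 12
  (0, 3): 6*0 + 1*3 = 3
Maximum is 12 at (2, 0).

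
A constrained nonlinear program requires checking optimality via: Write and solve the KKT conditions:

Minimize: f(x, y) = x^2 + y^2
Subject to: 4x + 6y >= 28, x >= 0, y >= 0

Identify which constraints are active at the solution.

KKT conditions for min x^2 + y^2 s.t. 4x + 6y >= 28, x >= 0, y >= 0:
Stationarity: 2x = mu*4 + mu_x, 2y = mu*6 + mu_y, with mu, mu_x, mu_y >= 0
Complementary slackness: mu*(4x + 6y - 28) = 0, mu_x*x = 0, mu_y*y = 0
(0, 0) is infeasible (4*0 + 6*0 < 28), so if mu = 0 stationarity would force x = mu_x/2 >= 0, y = mu_y/2 >= 0 with mu_x*x = mu_y*y = 0, i.e. x = y = 0: contradiction. Hence mu > 0 and 4x + 6y = 28 is active.
Try x > 0, y > 0 (so mu_x = mu_y = 0): x = 4*mu/2, y = 6*mu/2
Substitute: 4*(4*mu/2) + 6*(6*mu/2) = 28
  mu*52/2 = 28 => mu = 14/13
x* = 28/13 > 0, y* = 42/13 > 0, consistent with mu_x = mu_y = 0.
f is convex and the constraints are linear, so this KKT point is the global minimum.
f* = 196/13
Active constraints: 4x + 6y >= 28 (holds with equality, mu = 14/13 > 0); x >= 0 and y >= 0 are inactive (mu_x = mu_y = 0).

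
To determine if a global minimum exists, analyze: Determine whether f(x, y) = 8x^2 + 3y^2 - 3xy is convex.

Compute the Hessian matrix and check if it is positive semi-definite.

f(x,y) = 8x^2 + 3y^2 - 3xy
Hessian H = [[16, -3], [-3, 6]]
trace(H) = 22, det(H) = 87
Eigenvalues: (22 +/- sqrt(136)) / 2 = 16.83, 5.169
Since both eigenvalues > 0, f is convex.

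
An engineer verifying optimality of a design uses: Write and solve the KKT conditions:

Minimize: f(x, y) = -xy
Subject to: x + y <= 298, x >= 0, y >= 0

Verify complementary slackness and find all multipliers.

Problem: min -xy s.t. x + y <= 298 (multiplier lambda), x >= 0 (mu_x), y >= 0 (mu_y)
KKT stationarity: -y + lambda - mu_x = 0, -x + lambda - mu_y = 0, with lambda, mu_x, mu_y >= 0
Complementary slackness: lambda*(x + y - 298) = 0, mu_x*x = 0, mu_y*y = 0
If lambda = 0: y = -mu_x <= 0 and x = -mu_y <= 0 force x = y = 0 with f = 0; but x = y = 149 is feasible with f = -22201 < 0, so this is not the minimum. Hence lambda > 0 and x + y = 298.
Try x > 0, y > 0 (so mu_x = mu_y = 0): y = lambda, x = lambda => x = y = lambda
x + y = 298 => 2*lambda = 298 => lambda = 149
x* = y* = 149 > 0, consistent with mu_x = mu_y = 0.
(Any feasible point with x = 0 or y = 0 has f = 0 > -22201, so the minimum is not on those boundaries.)
min(-xy) = -22201 (i.e. max xy = 22201)
Multipliers: lambda = 149, mu_x = 0, mu_y = 0
Complementary slackness: lambda*(x + y - 298) = 149*(149 + 149 - 298) = 0, mu_x*x = 0*149 = 0, mu_y*y = 0*149 = 0. Satisfied.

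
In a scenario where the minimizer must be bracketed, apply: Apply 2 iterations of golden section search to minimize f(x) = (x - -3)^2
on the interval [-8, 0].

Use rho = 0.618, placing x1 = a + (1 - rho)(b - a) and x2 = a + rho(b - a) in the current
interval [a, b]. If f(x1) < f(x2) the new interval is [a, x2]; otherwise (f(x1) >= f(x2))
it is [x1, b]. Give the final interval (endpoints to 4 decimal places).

Golden section search for min of f(x) = (x - -3)^2 on [-8, 0].
Each step: x1 = a + (1 - rho)(b - a), x2 = a + rho(b - a); if f(x1) < f(x2) keep [a, x2], otherwise keep [x1, b].
Step 1: [-8.0000, 0.0000], x1=-4.9440 (f=3.7791), x2=-3.0560 (f=0.0031); f(x1) > f(x2) => keep [-4.9440, 0.0000]
Step 2: [-4.9440, 0.0000], x1=-3.0554 (f=0.0031), x2=-1.8886 (f=1.2352); f(x1) < f(x2) => keep [-4.9440, -1.8886]
Final interval: [-4.9440, -1.8886]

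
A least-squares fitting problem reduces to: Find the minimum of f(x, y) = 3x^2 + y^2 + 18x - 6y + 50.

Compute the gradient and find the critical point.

f(x,y) = 3x^2 + y^2 + 18x - 6y + 50
df/dx = 6x + (18) = 0  =>  x = -3
df/dy = 2y + (-6) = 0  =>  y = 3
f(-3, 3) = 3*(-3)^2 + 1*(3)^2 + 18*(-3) + -6*(3) + 50 = 14
Hessian is diagonal with entries 6, 2 > 0, so this is a minimum.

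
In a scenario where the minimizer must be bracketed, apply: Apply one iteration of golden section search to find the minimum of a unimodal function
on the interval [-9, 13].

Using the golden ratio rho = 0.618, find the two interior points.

Golden section search on [-9, 13].
Golden ratio rho = 0.618 (approx).
Interior points:
  x_1 = -9 + (1-0.618)*22 = -0.5960
  x_2 = -9 + 0.618*22 = 4.5960
Compare f(x_1) and f(x_2) to determine which subinterval to keep.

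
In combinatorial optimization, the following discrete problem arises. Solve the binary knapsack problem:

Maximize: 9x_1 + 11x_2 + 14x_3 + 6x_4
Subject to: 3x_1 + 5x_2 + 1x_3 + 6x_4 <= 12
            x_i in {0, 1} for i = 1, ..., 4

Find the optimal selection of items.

Items: item 1 (v=9, w=3), item 2 (v=11, w=5), item 3 (v=14, w=1), item 4 (v=6, w=6)
Capacity: 12
Checking all 16 subsets (w = total weight, v = total value):
  {}: w = 0, v = 0
  {1}: w = 3, v = 9
  {2}: w = 5, v = 11
  {3}: w = 1, v = 14
  {4}: w = 6, v = 6
  {1, 2}: w = 8, v = 20
  {1, 3}: w = 4, v = 23
  {1, 4}: w = 9, v = 15
  {2, 3}: w = 6, v = 25
  {2, 4}: w = 11, v = 17
  {3, 4}: w = 7, v = 20
  {1, 2, 3}: w = 9, v = 34
  {1, 2, 4}: w = 14 > 12, infeasible
  {1, 3, 4}: w = 10, v = 29
  {2, 3, 4}: w = 12, v = 31
  {1, 2, 3, 4}: w = 15 > 12, infeasible
Best feasible subset: items [1, 2, 3]
Total weight: 9 <= 12, total value: 34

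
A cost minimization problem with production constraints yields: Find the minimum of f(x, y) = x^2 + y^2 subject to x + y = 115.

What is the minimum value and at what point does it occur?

Substitute y = 115 - x into f(x,y) = x^2 + y^2:
g(x) = x^2 + (115 - x)^2 = 2x^2 - 230x + 13225
g'(x) = 4x - 230 = 0  =>  x = 115/2
y = 115 - 115/2 = 115/2
Minimum value = (115/2)^2 + (115/2)^2 = 13225/2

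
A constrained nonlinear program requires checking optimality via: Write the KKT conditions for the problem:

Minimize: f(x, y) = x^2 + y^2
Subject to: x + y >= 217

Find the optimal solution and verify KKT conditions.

KKT conditions for min x^2 + y^2 s.t. x + y >= 217:
Stationarity: 2x = mu, 2y = mu
So x = y = mu/2.
Complementary slackness: mu*(x + y - 217) = 0
Primal feasibility: x + y >= 217; dual feasibility: mu >= 0
If mu = 0 then x = y = 0, but 0 + 0 < 217 is infeasible, so the constraint is active.
Constraint active: x + y = 2*(mu/2) = 217 => mu = 217
x = y = 217/2, f = 47089/2
Verify: stationarity 2*(217/2) = 217 = mu; primal 217/2 + 217/2 = 217 >= 217; dual mu = 217 >= 0; complementary slackness 217*(217 - 217) = 0. All KKT conditions hold.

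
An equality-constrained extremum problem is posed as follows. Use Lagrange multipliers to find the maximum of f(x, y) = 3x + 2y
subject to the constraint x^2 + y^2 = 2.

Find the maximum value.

Set up Lagrange conditions: grad f = lambda * grad g
  3 = 2*lambda*x
  2 = 2*lambda*y
From these: x/y = 3/2, so x = 3t, y = 2t for some t.
Substitute into constraint: (3t)^2 + (2t)^2 = 2
  t^2 * 13 = 2
  t = sqrt(2/13)
Maximum = 3*x + 2*y = (3^2 + 2^2)*t = 13 * sqrt(2/13) = sqrt(26)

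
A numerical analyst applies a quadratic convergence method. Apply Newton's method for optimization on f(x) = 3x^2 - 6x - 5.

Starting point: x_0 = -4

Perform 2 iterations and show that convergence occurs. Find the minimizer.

f(x) = 3x^2 - 6x - 5, f'(x) = 6x + (-6), f''(x) = 6
Step 1: f'(-4) = -30, x_1 = -4 - -30/6 = 1
Step 2: f'(1) = 0, x_2 = 1 (converged)
Newton's method converges in 1 step for quadratics.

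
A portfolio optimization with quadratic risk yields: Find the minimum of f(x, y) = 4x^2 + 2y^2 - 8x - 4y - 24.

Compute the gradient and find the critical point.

f(x,y) = 4x^2 + 2y^2 - 8x - 4y - 24
df/dx = 8x + (-8) = 0  =>  x = 1
df/dy = 4y + (-4) = 0  =>  y = 1
f(1, 1) = 4*(1)^2 + 2*(1)^2 + -8*(1) + -4*(1) + -24 = -30
Hessian is diagonal with entries 8, 4 > 0, so this is a minimum.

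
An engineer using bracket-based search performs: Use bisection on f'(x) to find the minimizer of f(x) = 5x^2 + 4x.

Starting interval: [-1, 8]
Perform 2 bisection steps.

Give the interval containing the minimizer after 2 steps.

Finding critical point of f(x) = 5x^2 + 4x using bisection on f'(x) = 10x + 4.
f'(x) = 0 when x = -2/5.
Starting interval: [-1, 8]
Step 1: mid = 7/2, f'(mid) = 39, new interval = [-1, 7/2]
Step 2: mid = 5/4, f'(mid) = 33/2, new interval = [-1, 5/4]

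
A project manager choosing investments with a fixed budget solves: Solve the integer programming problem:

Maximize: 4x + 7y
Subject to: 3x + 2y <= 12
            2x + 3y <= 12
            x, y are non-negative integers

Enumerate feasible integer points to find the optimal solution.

Constraint 1: 3x + 2y <= 12
Constraint 2: 2x + 3y <= 12
Feasible x range (need y >= 0): 0 <= x <= min(12/3, 12/2) => x in {0, ..., 4}.
Enumerate feasible integer points row by row (the coefficient of y is 7 > 0, so for each x the largest feasible y gives the best value):
  x = 0: y <= min((12 - 3*0)/2, (12 - 2*0)/3) => y in {0, ..., 4}; best 4*0 + 7*4 = 28
  x = 1: y <= min((12 - 3*1)/2, (12 - 2*1)/3) => y in {0, ..., 3}; best 4*1 + 7*3 = 25
  x = 2: y <= min((12 - 3*2)/2, (12 - 2*2)/3) => y in {0, ..., 2}; best 4*2 + 7*2 = 22
  x = 3: y <= min((12 - 3*3)/2, (12 - 2*3)/3) => y in {0, ..., 1}; best 4*3 + 7*1 = 19
  x = 4: y <= min((12 - 3*4)/2, (12 - 2*4)/3) => y in {0}; best 4*4 + 7*0 = 16
The maximum 4x + 7y = 28 is achieved at x = 0, y = 4.
Check: 3*0 + 2*4 = 8 <= 12 and 2*0 + 3*4 = 12 <= 12.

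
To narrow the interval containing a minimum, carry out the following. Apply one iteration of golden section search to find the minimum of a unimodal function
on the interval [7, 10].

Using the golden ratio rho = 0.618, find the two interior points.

Golden section search on [7, 10].
Golden ratio rho = 0.618 (approx).
Interior points:
  x_1 = 7 + (1-0.618)*3 = 8.1460
  x_2 = 7 + 0.618*3 = 8.8540
Compare f(x_1) and f(x_2) to determine which subinterval to keep.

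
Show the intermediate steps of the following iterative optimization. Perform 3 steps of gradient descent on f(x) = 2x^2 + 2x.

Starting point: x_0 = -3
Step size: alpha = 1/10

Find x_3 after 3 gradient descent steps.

f(x) = 2x^2 + 2x, f'(x) = 4x + (2)
Step 1: f'(-3) = -10, x_1 = -3 - 1/10 * -10 = -2
Step 2: f'(-2) = -6, x_2 = -2 - 1/10 * -6 = -7/5
Step 3: f'(-7/5) = -18/5, x_3 = -7/5 - 1/10 * -18/5 = -26/25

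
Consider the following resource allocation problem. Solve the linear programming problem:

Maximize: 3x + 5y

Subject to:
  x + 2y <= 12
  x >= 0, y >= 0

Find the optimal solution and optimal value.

The feasible region has vertices at [(0, 0), (12, 0), (0, 6)].
Checking objective 3x + 5y at each vertex:
  (0, 0): 3*0 + 5*0 = 0
  (12, 0): 3*12 + 5*0 = 36
  (0, 6): 3*0 + 5*6 = 30
Maximum is 36 at (12, 0).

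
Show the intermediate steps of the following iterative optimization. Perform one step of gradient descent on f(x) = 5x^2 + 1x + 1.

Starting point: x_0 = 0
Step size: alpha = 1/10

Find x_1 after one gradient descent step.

f(x) = 5x^2 + 1x + 1
f'(x) = 10x + 1
f'(0) = 10*0 + (1) = 1
x_1 = x_0 - alpha * f'(x_0) = 0 - 1/10 * 1 = -1/10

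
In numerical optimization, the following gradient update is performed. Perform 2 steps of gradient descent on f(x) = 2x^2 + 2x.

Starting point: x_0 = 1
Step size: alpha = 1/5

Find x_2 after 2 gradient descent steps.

f(x) = 2x^2 + 2x, f'(x) = 4x + (2)
Step 1: f'(1) = 6, x_1 = 1 - 1/5 * 6 = -1/5
Step 2: f'(-1/5) = 6/5, x_2 = -1/5 - 1/5 * 6/5 = -11/25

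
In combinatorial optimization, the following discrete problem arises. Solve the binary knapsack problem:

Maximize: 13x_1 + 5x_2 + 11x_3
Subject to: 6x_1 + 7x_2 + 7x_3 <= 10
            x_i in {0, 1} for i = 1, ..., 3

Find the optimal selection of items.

Items: item 1 (v=13, w=6), item 2 (v=5, w=7), item 3 (v=11, w=7)
Capacity: 10
Checking all 8 subsets (w = total weight, v = total value):
  {}: w = 0, v = 0
  {1}: w = 6, v = 13
  {2}: w = 7, v = 5
  {3}: w = 7, v = 11
  {1, 2}: w = 13 > 10, infeasible
  {1, 3}: w = 13 > 10, infeasible
  {2, 3}: w = 14 > 10, infeasible
  {1, 2, 3}: w = 20 > 10, infeasible
Best feasible subset: items [1]
Total weight: 6 <= 10, total value: 13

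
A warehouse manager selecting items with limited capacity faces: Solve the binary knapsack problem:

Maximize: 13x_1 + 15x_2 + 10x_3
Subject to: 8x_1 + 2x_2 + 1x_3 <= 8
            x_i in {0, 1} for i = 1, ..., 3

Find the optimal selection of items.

Items: item 1 (v=13, w=8), item 2 (v=15, w=2), item 3 (v=10, w=1)
Capacity: 8
Checking all 8 subsets (w = total weight, v = total value):
  {}: w = 0, v = 0
  {1}: w = 8, v = 13
  {2}: w = 2, v = 15
  {3}: w = 1, v = 10
  {1, 2}: w = 10 > 8, infeasible
  {1, 3}: w = 9 > 8, infeasible
  {2, 3}: w = 3, v = 25
  {1, 2, 3}: w = 11 > 8, infeasible
Best feasible subset: items [2, 3]
Total weight: 3 <= 8, total value: 25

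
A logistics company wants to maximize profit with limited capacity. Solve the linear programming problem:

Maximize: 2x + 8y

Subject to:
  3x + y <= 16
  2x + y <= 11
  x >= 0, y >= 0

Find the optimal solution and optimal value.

Feasible vertices: (0, 0), (0, 11), (5, 1), (16/3, 0)
Objective 2x + 8y at each:
  (0, 0): 0
  (0, 11): 88
  (5, 1): 18
  (16/3, 0): 32/3
Maximum is 88 at (0, 11).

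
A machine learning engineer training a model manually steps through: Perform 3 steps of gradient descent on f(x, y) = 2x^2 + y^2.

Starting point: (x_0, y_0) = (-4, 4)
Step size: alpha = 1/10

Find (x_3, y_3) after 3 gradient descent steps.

f(x,y) = 2x^2 + y^2
grad_x = 4x + 0y, grad_y = 2y + 0x
Step 1: grad = (-16, 8), (-12/5, 16/5)
Step 2: grad = (-48/5, 32/5), (-36/25, 64/25)
Step 3: grad = (-144/25, 128/25), (-108/125, 256/125)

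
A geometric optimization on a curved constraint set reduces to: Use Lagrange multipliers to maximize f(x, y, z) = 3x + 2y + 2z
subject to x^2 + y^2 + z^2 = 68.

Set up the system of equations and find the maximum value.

Lagrange conditions: 3 = 2*lambda*x, 2 = 2*lambda*y, 2 = 2*lambda*z
So x:3 = y:2 = z:2, i.e. x = 3t, y = 2t, z = 2t
Constraint: t^2*(3^2 + 2^2 + 2^2) = 68
  t^2 * 17 = 68  =>  t = sqrt(4)
Maximum = 3*3t + 2*2t + 2*2t = 17*sqrt(4) = 34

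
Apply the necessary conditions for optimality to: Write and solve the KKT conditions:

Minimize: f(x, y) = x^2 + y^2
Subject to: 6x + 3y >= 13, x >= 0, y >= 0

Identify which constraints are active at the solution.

KKT conditions for min x^2 + y^2 s.t. 6x + 3y >= 13, x >= 0, y >= 0:
Stationarity: 2x = mu*6 + mu_x, 2y = mu*3 + mu_y, with mu, mu_x, mu_y >= 0
Complementary slackness: mu*(6x + 3y - 13) = 0, mu_x*x = 0, mu_y*y = 0
(0, 0) is infeasible (6*0 + 3*0 < 13), so if mu = 0 stationarity would force x = mu_x/2 >= 0, y = mu_y/2 >= 0 with mu_x*x = mu_y*y = 0, i.e. x = y = 0: contradiction. Hence mu > 0 and 6x + 3y = 13 is active.
Try x > 0, y > 0 (so mu_x = mu_y = 0): x = 6*mu/2, y = 3*mu/2
Substitute: 6*(6*mu/2) + 3*(3*mu/2) = 13
  mu*45/2 = 13 => mu = 26/45
x* = 26/15 > 0, y* = 13/15 > 0, consistent with mu_x = mu_y = 0.
f is convex and the constraints are linear, so this KKT point is the global minimum.
f* = 169/45
Active constraints: 6x + 3y >= 13 (holds with equality, mu = 26/45 > 0); x >= 0 and y >= 0 are inactive (mu_x = mu_y = 0).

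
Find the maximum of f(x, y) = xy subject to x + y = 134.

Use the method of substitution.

Substitute y = 134 - x into f(x,y) = xy:
g(x) = x(134 - x) = 134x - x^2
g'(x) = 134 - 2x = 0  =>  x = 67
y = 134 - 67 = 67
Maximum value = 67 * 67 = 4489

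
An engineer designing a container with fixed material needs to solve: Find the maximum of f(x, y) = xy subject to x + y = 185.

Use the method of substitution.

Substitute y = 185 - x into f(x,y) = xy:
g(x) = x(185 - x) = 185x - x^2
g'(x) = 185 - 2x = 0  =>  x = 185/2
y = 185 - 185/2 = 185/2
Maximum value = (185/2) * (185/2) = 34225/4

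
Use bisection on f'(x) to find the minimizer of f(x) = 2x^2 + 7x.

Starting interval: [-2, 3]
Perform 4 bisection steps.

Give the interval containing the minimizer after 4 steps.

Finding critical point of f(x) = 2x^2 + 7x using bisection on f'(x) = 4x + 7.
f'(x) = 0 when x = -7/4.
Starting interval: [-2, 3]
Step 1: mid = 1/2, f'(mid) = 9, new interval = [-2, 1/2]
Step 2: mid = -3/4, f'(mid) = 4, new interval = [-2, -3/4]
Step 3: mid = -11/8, f'(mid) = 3/2, new interval = [-2, -11/8]
Step 4: mid = -27/16, f'(mid) = 1/4, new interval = [-2, -27/16]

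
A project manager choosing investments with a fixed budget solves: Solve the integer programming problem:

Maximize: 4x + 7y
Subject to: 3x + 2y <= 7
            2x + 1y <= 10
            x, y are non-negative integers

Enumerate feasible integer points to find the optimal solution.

Constraint 1: 3x + 2y <= 7
Constraint 2: 2x + 1y <= 10
Feasible x range (need y >= 0): 0 <= x <= min(7/3, 10/2) => x in {0, ..., 2}.
Enumerate feasible integer points row by row (the coefficient of y is 7 > 0, so for each x the largest feasible y gives the best value):
  x = 0: y <= min((7 - 3*0)/2, (10 - 2*0)/1) => y in {0, ..., 3}; best 4*0 + 7*3 = 21
  x = 1: y <= min((7 - 3*1)/2, (10 - 2*1)/1) => y in {0, ..., 2}; best 4*1 + 7*2 = 18
  x = 2: y <= min((7 - 3*2)/2, (10 - 2*2)/1) => y in {0}; best 4*2 + 7*0 = 8
The maximum 4x + 7y = 21 is achieved at x = 0, y = 3.
Check: 3*0 + 2*3 = 6 <= 7 and 2*0 + 1*3 = 3 <= 10.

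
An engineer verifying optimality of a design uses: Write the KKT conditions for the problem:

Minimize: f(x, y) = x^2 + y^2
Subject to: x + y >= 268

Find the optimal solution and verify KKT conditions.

KKT conditions for min x^2 + y^2 s.t. x + y >= 268:
Stationarity: 2x = mu, 2y = mu
So x = y = mu/2.
Complementary slackness: mu*(x + y - 268) = 0
Primal feasibility: x + y >= 268; dual feasibility: mu >= 0
If mu = 0 then x = y = 0, but 0 + 0 < 268 is infeasible, so the constraint is active.
Constraint active: x + y = 2*(mu/2) = 268 => mu = 268
x = y = 134, f = 35912
Verify: stationarity 2*134 = 268 = mu; primal 134 + 134 = 268 >= 268; dual mu = 268 >= 0; complementary slackness 268*(268 - 268) = 0. All KKT conditions hold.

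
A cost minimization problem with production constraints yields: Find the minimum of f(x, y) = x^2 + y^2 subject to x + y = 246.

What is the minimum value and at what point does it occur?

Substitute y = 246 - x into f(x,y) = x^2 + y^2:
g(x) = x^2 + (246 - x)^2 = 2x^2 - 492x + 60516
g'(x) = 4x - 492 = 0  =>  x = 123
y = 246 - 123 = 123
Minimum value = 123^2 + 123^2 = 30258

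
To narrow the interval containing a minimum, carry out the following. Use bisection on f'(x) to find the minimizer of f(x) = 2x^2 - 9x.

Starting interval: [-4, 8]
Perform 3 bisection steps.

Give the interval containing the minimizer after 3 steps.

Finding critical point of f(x) = 2x^2 - 9x using bisection on f'(x) = 4x + -9.
f'(x) = 0 when x = 9/4.
Starting interval: [-4, 8]
Step 1: mid = 2, f'(mid) = -1, new interval = [2, 8]
Step 2: mid = 5, f'(mid) = 11, new interval = [2, 5]
Step 3: mid = 7/2, f'(mid) = 5, new interval = [2, 7/2]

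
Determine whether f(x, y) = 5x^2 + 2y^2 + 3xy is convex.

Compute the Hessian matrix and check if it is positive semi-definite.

f(x,y) = 5x^2 + 2y^2 + 3xy
Hessian H = [[10, 3], [3, 4]]
trace(H) = 14, det(H) = 31
Eigenvalues: (14 +/- sqrt(72)) / 2 = 11.24, 2.757
Since both eigenvalues > 0, f is convex.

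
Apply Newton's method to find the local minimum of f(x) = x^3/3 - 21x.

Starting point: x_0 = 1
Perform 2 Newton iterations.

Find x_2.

f(x) = x^3/3 - 21x
f'(x) = x^2 - 21, f''(x) = 2x
Newton update: x_{n+1} = x_n - (x_n^2 - 21)/(2*x_n)
Step 1: x_0 = 1, f'=-20, f''=2, x_1 = 11
Step 2: x_1 = 11, f'=100, f''=22, x_2 = 71/11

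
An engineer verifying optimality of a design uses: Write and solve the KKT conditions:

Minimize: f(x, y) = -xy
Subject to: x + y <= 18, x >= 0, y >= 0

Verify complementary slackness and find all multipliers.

Problem: min -xy s.t. x + y <= 18 (multiplier lambda), x >= 0 (mu_x), y >= 0 (mu_y)
KKT stationarity: -y + lambda - mu_x = 0, -x + lambda - mu_y = 0, with lambda, mu_x, mu_y >= 0
Complementary slackness: lambda*(x + y - 18) = 0, mu_x*x = 0, mu_y*y = 0
If lambda = 0: y = -mu_x <= 0 and x = -mu_y <= 0 force x = y = 0 with f = 0; but x = y = 9 is feasible with f = -81 < 0, so this is not the minimum. Hence lambda > 0 and x + y = 18.
Try x > 0, y > 0 (so mu_x = mu_y = 0): y = lambda, x = lambda => x = y = lambda
x + y = 18 => 2*lambda = 18 => lambda = 9
x* = y* = 9 > 0, consistent with mu_x = mu_y = 0.
(Any feasible point with x = 0 or y = 0 has f = 0 > -81, so the minimum is not on those boundaries.)
min(-xy) = -81 (i.e. max xy = 81)
Multipliers: lambda = 9, mu_x = 0, mu_y = 0
Complementary slackness: lambda*(x + y - 18) = 9*(9 + 9 - 18) = 0, mu_x*x = 0*9 = 0, mu_y*y = 0*9 = 0. Satisfied.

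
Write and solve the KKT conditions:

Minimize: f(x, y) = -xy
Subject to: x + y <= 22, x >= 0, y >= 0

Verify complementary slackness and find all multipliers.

Problem: min -xy s.t. x + y <= 22 (multiplier lambda), x >= 0 (mu_x), y >= 0 (mu_y)
KKT stationarity: -y + lambda - mu_x = 0, -x + lambda - mu_y = 0, with lambda, mu_x, mu_y >= 0
Complementary slackness: lambda*(x + y - 22) = 0, mu_x*x = 0, mu_y*y = 0
If lambda = 0: y = -mu_x <= 0 and x = -mu_y <= 0 force x = y = 0 with f = 0; but x = y = 11 is feasible with f = -121 < 0, so this is not the minimum. Hence lambda > 0 and x + y = 22.
Try x > 0, y > 0 (so mu_x = mu_y = 0): y = lambda, x = lambda => x = y = lambda
x + y = 22 => 2*lambda = 22 => lambda = 11
x* = y* = 11 > 0, consistent with mu_x = mu_y = 0.
(Any feasible point with x = 0 or y = 0 has f = 0 > -121, so the minimum is not on those boundaries.)
min(-xy) = -121 (i.e. max xy = 121)
Multipliers: lambda = 11, mu_x = 0, mu_y = 0
Complementary slackness: lambda*(x + y - 22) = 11*(11 + 11 - 22) = 0, mu_x*x = 0*11 = 0, mu_y*y = 0*11 = 0. Satisfied.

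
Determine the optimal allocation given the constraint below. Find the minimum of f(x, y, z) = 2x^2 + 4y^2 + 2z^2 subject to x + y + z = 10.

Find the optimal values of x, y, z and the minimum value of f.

Using Lagrange multipliers on f = 2x^2 + 4y^2 + 2z^2 with constraint x + y + z = 10:
Conditions: 2*2*x = lambda, 2*4*y = lambda, 2*2*z = lambda
So x = lambda/4, y = lambda/8, z = lambda/4
Substituting into constraint: lambda * (5/8) = 10
lambda = 16
x = 4, y = 2, z = 4
Minimum value = 80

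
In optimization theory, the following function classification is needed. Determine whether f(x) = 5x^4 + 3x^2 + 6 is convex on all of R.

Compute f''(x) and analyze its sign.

f(x) = 5x^4 + 3x^2 + 6
f'(x) = 20x^3 + 6x
f''(x) = 60x^2 + 6
f''(x) = 60x^2 + 6 >= 6 > 0 for all x
Therefore, f is convex on R.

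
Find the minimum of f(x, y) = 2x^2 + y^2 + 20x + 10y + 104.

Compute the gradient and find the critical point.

f(x,y) = 2x^2 + y^2 + 20x + 10y + 104
df/dx = 4x + (20) = 0  =>  x = -5
df/dy = 2y + (10) = 0  =>  y = -5
f(-5, -5) = 2*(-5)^2 + 1*(-5)^2 + 20*(-5) + 10*(-5) + 104 = 29
Hessian is diagonal with entries 4, 2 > 0, so this is a minimum.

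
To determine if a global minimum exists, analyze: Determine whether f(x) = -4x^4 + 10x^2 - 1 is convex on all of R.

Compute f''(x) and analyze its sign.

f(x) = -4x^4 + 10x^2 - 1
f'(x) = -16x^3 + 20x
f''(x) = -48x^2 + 20
f''(x) = -48x^2 + 20 -> -inf as |x| -> inf
Therefore, f is not globally convex on R.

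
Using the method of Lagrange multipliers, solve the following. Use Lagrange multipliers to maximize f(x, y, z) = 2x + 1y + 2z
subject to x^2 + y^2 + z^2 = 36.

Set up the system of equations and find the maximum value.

Lagrange conditions: 2 = 2*lambda*x, 1 = 2*lambda*y, 2 = 2*lambda*z
So x:2 = y:1 = z:2, i.e. x = 2t, y = 1t, z = 2t
Constraint: t^2*(2^2 + 1^2 + 2^2) = 36
  t^2 * 9 = 36  =>  t = sqrt(4)
Maximum = 2*2t + 1*1t + 2*2t = 9*sqrt(4) = 18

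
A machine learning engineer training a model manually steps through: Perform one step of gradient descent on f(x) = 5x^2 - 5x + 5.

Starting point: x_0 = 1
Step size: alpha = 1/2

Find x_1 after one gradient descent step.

f(x) = 5x^2 - 5x + 5
f'(x) = 10x - 5
f'(1) = 10*1 + (-5) = 5
x_1 = x_0 - alpha * f'(x_0) = 1 - 1/2 * 5 = -3/2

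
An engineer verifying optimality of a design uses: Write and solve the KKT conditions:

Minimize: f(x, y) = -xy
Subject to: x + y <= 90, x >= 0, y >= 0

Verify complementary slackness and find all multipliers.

Problem: min -xy s.t. x + y <= 90 (multiplier lambda), x >= 0 (mu_x), y >= 0 (mu_y)
KKT stationarity: -y + lambda - mu_x = 0, -x + lambda - mu_y = 0, with lambda, mu_x, mu_y >= 0
Complementary slackness: lambda*(x + y - 90) = 0, mu_x*x = 0, mu_y*y = 0
If lambda = 0: y = -mu_x <= 0 and x = -mu_y <= 0 force x = y = 0 with f = 0; but x = y = 45 is feasible with f = -2025 < 0, so this is not the minimum. Hence lambda > 0 and x + y = 90.
Try x > 0, y > 0 (so mu_x = mu_y = 0): y = lambda, x = lambda => x = y = lambda
x + y = 90 => 2*lambda = 90 => lambda = 45
x* = y* = 45 > 0, consistent with mu_x = mu_y = 0.
(Any feasible point with x = 0 or y = 0 has f = 0 > -2025, so the minimum is not on those boundaries.)
min(-xy) = -2025 (i.e. max xy = 2025)
Multipliers: lambda = 45, mu_x = 0, mu_y = 0
Complementary slackness: lambda*(x + y - 90) = 45*(45 + 45 - 90) = 0, mu_x*x = 0*45 = 0, mu_y*y = 0*45 = 0. Satisfied.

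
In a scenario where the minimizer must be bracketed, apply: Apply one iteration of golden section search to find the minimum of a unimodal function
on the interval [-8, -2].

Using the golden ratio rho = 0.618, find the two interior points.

Golden section search on [-8, -2].
Golden ratio rho = 0.618 (approx).
Interior points:
  x_1 = -8 + (1-0.618)*6 = -5.7080
  x_2 = -8 + 0.618*6 = -4.2920
Compare f(x_1) and f(x_2) to determine which subinterval to keep.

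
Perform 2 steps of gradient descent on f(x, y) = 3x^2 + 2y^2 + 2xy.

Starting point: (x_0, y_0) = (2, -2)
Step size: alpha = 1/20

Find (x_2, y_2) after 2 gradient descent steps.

f(x,y) = 3x^2 + 2y^2 + 2xy
grad_x = 6x + 2y, grad_y = 4y + 2x
Step 1: grad = (8, -4), (8/5, -9/5)
Step 2: grad = (6, -4), (13/10, -8/5)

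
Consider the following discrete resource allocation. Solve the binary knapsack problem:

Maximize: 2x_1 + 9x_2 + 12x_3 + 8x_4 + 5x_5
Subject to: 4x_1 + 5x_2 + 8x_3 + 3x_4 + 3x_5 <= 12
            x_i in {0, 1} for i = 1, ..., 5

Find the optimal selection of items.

Items: item 1 (v=2, w=4), item 2 (v=9, w=5), item 3 (v=12, w=8), item 4 (v=8, w=3), item 5 (v=5, w=3)
Capacity: 12
Checking all 32 subsets (w = total weight, v = total value):
  {}: w = 0, v = 0
  {1}: w = 4, v = 2
  {2}: w = 5, v = 9
  {3}: w = 8, v = 12
  {4}: w = 3, v = 8
  {5}: w = 3, v = 5
  {1, 2}: w = 9, v = 11
  {1, 3}: w = 12, v = 14
  {1, 4}: w = 7, v = 10
  {1, 5}: w = 7, v = 7
  {2, 3}: w = 13 > 12, infeasible
  {2, 4}: w = 8, v = 17
  {2, 5}: w = 8, v = 14
  {3, 4}: w = 11, v = 20
  {3, 5}: w = 11, v = 17
  {4, 5}: w = 6, v = 13
  {1, 2, 3}: w = 17 > 12, infeasible
  {1, 2, 4}: w = 12, v = 19
  {1, 2, 5}: w = 12, v = 16
  {1, 3, 4}: w = 15 > 12, infeasible
  {1, 3, 5}: w = 15 > 12, infeasible
  {1, 4, 5}: w = 10, v = 15
  {2, 3, 4}: w = 16 > 12, infeasible
  {2, 3, 5}: w = 16 > 12, infeasible
  {2, 4, 5}: w = 11, v = 22
  {3, 4, 5}: w = 14 > 12, infeasible
  {1, 2, 3, 4}: w = 20 > 12, infeasible
  {1, 2, 3, 5}: w = 20 > 12, infeasible
  {1, 2, 4, 5}: w = 15 > 12, infeasible
  {1, 3, 4, 5}: w = 18 > 12, infeasible
  {2, 3, 4, 5}: w = 19 > 12, infeasible
  {1, 2, 3, 4, 5}: w = 23 > 12, infeasible
Best feasible subset: items [2, 4, 5]
Total weight: 11 <= 12, total value: 22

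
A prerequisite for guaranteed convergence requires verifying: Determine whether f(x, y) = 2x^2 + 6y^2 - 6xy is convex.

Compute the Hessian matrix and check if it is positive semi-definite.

f(x,y) = 2x^2 + 6y^2 - 6xy
Hessian H = [[4, -6], [-6, 12]]
trace(H) = 16, det(H) = 12
Eigenvalues: (16 +/- sqrt(208)) / 2 = 15.21, 0.7889
Since both eigenvalues > 0, f is convex.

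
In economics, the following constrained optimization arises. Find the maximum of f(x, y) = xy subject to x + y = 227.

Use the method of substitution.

Substitute y = 227 - x into f(x,y) = xy:
g(x) = x(227 - x) = 227x - x^2
g'(x) = 227 - 2x = 0  =>  x = 227/2
y = 227 - 227/2 = 227/2
Maximum value = (227/2) * (227/2) = 51529/4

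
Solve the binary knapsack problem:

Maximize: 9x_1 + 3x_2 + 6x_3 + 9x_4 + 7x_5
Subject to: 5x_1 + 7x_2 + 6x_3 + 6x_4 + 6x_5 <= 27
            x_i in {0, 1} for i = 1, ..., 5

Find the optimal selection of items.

Items: item 1 (v=9, w=5), item 2 (v=3, w=7), item 3 (v=6, w=6), item 4 (v=9, w=6), item 5 (v=7, w=6)
Capacity: 27
Checking all 32 subsets (w = total weight, v = total value):
  {}: w = 0, v = 0
  {1}: w = 5, v = 9
  {2}: w = 7, v = 3
  {3}: w = 6, v = 6
  {4}: w = 6, v = 9
  {5}: w = 6, v = 7
  {1, 2}: w = 12, v = 12
  {1, 3}: w = 11, v = 15
  {1, 4}: w = 11, v = 18
  {1, 5}: w = 11, v = 16
  {2, 3}: w = 13, v = 9
  {2, 4}: w = 13, v = 12
  {2, 5}: w = 13, v = 10
  {3, 4}: w = 12, v = 15
  {3, 5}: w = 12, v = 13
  {4, 5}: w = 12, v = 16
  {1, 2, 3}: w = 18, v = 18
  {1, 2, 4}: w = 18, v = 21
  {1, 2, 5}: w = 18, v = 19
  {1, 3, 4}: w = 17, v = 24
  {1, 3, 5}: w = 17, v = 22
  {1, 4, 5}: w = 17, v = 25
  {2, 3, 4}: w = 19, v = 18
  {2, 3, 5}: w = 19, v = 16
  {2, 4, 5}: w = 19, v = 19
  {3, 4, 5}: w = 18, v = 22
  {1, 2, 3, 4}: w = 24, v = 27
  {1, 2, 3, 5}: w = 24, v = 25
  {1, 2, 4, 5}: w = 24, v = 28
  {1, 3, 4, 5}: w = 23, v = 31
  {2, 3, 4, 5}: w = 25, v = 25
  {1, 2, 3, 4, 5}: w = 30 > 27, infeasible
Best feasible subset: items [1, 3, 4, 5]
Total weight: 23 <= 27, total value: 31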